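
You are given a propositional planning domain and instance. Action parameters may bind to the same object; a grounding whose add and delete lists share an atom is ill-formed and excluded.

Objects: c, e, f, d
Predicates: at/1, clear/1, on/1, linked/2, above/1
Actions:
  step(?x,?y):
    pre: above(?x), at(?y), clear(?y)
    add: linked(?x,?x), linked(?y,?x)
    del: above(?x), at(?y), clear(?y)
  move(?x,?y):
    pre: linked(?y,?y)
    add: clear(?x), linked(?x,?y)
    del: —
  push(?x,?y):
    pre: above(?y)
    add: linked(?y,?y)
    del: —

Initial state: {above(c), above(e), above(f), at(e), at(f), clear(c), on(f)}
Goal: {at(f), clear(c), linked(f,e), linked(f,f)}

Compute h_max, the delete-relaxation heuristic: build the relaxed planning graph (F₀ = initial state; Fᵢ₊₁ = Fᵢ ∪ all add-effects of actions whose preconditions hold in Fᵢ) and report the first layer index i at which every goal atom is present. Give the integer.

2

F0 = init (7 atoms)
F1 = F0 ∪ {linked(c,c), linked(e,e), linked(f,f)}  (10 atoms)
F2 = F1 ∪ {clear(d), clear(e), clear(f), linked(c,e), linked(c,f), linked(d,c), linked(d,e), linked(d,f), linked(e,c), linked(e,f), linked(f,c), linked(f,e)}  (22 atoms)
goal ⊆ F2  ⇒  h_max = 2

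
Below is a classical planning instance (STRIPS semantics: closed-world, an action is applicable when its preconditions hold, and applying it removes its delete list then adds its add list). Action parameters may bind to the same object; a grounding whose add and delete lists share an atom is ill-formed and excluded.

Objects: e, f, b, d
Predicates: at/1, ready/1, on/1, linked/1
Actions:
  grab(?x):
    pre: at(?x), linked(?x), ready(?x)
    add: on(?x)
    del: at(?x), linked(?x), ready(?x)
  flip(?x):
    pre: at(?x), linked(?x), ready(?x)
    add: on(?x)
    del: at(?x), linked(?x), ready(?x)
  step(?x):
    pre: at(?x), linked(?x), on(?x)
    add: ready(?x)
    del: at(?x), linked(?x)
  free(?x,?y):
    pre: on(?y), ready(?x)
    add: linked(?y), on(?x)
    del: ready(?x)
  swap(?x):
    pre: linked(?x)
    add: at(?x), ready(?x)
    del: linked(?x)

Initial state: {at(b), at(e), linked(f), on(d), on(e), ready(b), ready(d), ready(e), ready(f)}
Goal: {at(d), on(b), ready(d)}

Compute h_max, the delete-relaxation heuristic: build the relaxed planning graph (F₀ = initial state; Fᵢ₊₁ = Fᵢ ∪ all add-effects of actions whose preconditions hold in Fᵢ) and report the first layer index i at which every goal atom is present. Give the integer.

2

F0 = init (9 atoms)
F1 = F0 ∪ {at(f), linked(d), linked(e), on(b), on(f)}  (14 atoms)
F2 = F1 ∪ {at(d), linked(b)}  (16 atoms)
goal ⊆ F2  ⇒  h_max = 2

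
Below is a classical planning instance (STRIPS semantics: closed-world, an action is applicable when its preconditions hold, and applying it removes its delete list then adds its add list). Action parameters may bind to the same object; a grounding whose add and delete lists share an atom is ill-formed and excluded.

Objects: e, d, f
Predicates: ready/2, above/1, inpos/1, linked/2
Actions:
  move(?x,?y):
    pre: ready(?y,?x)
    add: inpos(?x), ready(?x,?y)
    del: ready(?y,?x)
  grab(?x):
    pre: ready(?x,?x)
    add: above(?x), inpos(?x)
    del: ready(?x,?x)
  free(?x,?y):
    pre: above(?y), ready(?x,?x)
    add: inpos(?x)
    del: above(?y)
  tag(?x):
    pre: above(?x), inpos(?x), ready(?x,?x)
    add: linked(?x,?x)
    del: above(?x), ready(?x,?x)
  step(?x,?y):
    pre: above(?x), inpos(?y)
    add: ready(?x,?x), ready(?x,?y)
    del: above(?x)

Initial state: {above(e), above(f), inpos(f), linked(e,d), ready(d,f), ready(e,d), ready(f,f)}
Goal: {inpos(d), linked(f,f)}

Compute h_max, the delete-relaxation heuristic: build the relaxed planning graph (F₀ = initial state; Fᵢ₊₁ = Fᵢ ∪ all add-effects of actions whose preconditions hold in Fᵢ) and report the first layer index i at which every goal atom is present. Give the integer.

1

F0 = init (7 atoms)
F1 = F0 ∪ {inpos(d), linked(f,f), ready(d,e), ready(e,e), ready(e,f), ready(f,d)}  (13 atoms)
goal ⊆ F1  ⇒  h_max = 1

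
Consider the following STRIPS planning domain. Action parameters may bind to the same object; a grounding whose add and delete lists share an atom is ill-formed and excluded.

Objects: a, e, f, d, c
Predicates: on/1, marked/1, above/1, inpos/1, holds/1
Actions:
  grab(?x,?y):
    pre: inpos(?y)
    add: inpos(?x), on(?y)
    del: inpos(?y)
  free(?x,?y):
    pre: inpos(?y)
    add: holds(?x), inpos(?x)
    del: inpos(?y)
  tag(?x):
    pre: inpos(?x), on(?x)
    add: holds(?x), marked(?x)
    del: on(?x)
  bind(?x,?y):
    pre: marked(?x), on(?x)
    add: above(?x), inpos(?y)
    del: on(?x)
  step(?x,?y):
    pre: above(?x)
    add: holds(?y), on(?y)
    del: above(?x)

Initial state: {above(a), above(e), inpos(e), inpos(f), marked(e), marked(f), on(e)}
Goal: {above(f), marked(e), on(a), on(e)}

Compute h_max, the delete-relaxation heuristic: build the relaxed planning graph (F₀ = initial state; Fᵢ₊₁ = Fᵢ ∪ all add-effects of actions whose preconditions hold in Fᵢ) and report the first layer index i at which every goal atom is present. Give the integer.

F0 = init (7 atoms)
F1 = F0 ∪ {holds(a), holds(c), holds(d), holds(e), holds(f), inpos(a), inpos(c), inpos(d), on(a), on(c), on(d), on(f)}  (19 atoms)
F2 = F1 ∪ {above(f), marked(a), marked(c), marked(d)}  (23 atoms)
goal ⊆ F2  ⇒  h_max = 2

2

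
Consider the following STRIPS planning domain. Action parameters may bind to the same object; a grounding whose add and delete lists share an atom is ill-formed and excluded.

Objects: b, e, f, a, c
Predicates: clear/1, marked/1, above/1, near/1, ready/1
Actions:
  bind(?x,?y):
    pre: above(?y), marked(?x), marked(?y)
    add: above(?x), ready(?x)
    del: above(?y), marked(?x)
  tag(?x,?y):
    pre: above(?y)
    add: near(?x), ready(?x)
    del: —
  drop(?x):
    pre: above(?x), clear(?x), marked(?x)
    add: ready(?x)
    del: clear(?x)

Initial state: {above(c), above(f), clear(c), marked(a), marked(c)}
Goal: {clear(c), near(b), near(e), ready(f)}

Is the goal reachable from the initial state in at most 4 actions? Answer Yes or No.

Yes

1. tag(b,f)  →  {above(c), above(f), clear(c), marked(a), marked(c), near(b), ready(b)}
2. tag(e,f)  →  {above(c), above(f), clear(c), marked(a), marked(c), near(b), near(e), ready(b), ready(e)}
3. tag(f,f)  →  {above(c), above(f), clear(c), marked(a), marked(c), near(b), near(e), near(f), ready(b), ready(e), ready(f)}
optimal plan length = 3; 3 ≤ 4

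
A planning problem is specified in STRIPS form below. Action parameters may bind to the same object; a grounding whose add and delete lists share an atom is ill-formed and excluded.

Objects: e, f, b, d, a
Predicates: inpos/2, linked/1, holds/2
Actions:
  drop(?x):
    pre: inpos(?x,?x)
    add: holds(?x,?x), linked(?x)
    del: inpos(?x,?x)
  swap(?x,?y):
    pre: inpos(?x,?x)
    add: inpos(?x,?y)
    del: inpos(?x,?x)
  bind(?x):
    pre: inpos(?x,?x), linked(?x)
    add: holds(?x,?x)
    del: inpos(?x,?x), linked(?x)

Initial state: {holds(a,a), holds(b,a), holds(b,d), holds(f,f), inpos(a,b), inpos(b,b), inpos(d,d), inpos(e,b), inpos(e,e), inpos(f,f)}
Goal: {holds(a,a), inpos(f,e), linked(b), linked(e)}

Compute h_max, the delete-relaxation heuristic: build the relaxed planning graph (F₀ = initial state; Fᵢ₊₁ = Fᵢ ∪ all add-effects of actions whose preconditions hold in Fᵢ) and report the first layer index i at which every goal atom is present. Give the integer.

F0 = init (10 atoms)
F1 = F0 ∪ {holds(b,b), holds(d,d), holds(e,e), inpos(b,a), inpos(b,d), inpos(b,e), inpos(b,f), inpos(d,a), inpos(d,b), inpos(d,e), inpos(d,f), inpos(e,a), inpos(e,d), inpos(e,f), inpos(f,a), inpos(f,b), inpos(f,d), inpos(f,e), linked(b), linked(d), linked(e), linked(f)}  (32 atoms)
goal ⊆ F1  ⇒  h_max = 1

1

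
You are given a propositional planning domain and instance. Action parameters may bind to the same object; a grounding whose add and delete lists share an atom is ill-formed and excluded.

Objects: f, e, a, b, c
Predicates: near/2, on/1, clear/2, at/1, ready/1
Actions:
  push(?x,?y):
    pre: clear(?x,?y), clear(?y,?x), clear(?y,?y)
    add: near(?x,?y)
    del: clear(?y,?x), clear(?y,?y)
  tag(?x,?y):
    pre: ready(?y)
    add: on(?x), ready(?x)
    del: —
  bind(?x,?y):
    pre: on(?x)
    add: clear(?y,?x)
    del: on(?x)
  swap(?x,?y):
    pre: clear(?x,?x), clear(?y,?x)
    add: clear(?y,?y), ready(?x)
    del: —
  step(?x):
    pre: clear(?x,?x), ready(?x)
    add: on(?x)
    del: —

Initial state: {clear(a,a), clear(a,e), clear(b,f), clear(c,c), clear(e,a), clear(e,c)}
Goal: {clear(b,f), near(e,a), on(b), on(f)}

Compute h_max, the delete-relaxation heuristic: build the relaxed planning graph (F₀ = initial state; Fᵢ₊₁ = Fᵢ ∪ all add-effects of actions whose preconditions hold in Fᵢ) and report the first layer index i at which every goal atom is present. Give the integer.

2

F0 = init (6 atoms)
F1 = F0 ∪ {clear(e,e), near(a,a), near(c,c), near(e,a), ready(a), ready(c)}  (12 atoms)
F2 = F1 ∪ {near(a,e), near(e,e), on(a), on(b), on(c), on(e), on(f), ready(b), ready(e), ready(f)}  (22 atoms)
goal ⊆ F2  ⇒  h_max = 2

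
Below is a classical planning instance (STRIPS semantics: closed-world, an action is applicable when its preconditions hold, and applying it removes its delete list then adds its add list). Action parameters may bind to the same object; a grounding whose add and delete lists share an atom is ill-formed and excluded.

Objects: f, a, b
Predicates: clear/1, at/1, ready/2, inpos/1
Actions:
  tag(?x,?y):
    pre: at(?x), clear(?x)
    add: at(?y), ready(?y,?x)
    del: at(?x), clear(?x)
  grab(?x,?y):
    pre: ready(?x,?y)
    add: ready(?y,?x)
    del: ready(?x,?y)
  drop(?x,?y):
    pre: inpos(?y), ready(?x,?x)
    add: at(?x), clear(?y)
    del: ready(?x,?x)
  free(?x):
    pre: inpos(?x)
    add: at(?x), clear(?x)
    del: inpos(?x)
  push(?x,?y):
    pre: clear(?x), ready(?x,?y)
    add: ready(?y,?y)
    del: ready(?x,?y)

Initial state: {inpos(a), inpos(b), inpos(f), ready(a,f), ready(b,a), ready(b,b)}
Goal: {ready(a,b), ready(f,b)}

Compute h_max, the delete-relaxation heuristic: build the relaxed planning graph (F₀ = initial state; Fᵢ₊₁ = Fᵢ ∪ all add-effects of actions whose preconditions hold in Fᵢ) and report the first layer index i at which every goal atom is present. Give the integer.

2

F0 = init (6 atoms)
F1 = F0 ∪ {at(a), at(b), at(f), clear(a), clear(b), clear(f), ready(a,b), ready(f,a)}  (14 atoms)
F2 = F1 ∪ {ready(a,a), ready(b,f), ready(f,b), ready(f,f)}  (18 atoms)
goal ⊆ F2  ⇒  h_max = 2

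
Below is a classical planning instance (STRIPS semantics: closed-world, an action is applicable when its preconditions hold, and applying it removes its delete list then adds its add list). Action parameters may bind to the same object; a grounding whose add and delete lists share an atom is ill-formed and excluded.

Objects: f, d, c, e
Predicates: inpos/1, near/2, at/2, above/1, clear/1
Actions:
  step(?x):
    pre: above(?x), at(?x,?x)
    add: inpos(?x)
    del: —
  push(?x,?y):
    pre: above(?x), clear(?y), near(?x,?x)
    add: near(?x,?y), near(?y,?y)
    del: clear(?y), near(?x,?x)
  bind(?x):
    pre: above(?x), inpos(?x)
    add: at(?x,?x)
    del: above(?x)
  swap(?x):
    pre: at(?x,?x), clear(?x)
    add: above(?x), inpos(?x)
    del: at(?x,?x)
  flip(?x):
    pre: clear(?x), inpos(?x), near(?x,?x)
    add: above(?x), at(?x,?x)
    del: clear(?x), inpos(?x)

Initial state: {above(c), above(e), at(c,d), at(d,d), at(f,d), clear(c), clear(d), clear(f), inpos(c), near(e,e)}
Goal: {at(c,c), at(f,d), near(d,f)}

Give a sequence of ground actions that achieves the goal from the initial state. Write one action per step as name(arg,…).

1. bind(c)  →  {above(e), at(c,c), at(c,d), at(d,d), at(f,d), clear(c), clear(d), clear(f), inpos(c), near(e,e)}
2. swap(d)  →  {above(d), above(e), at(c,c), at(c,d), at(f,d), clear(c), clear(d), clear(f), inpos(c), inpos(d), near(e,e)}
3. push(e,d)  →  {above(d), above(e), at(c,c), at(c,d), at(f,d), clear(c), clear(f), inpos(c), inpos(d), near(d,d), near(e,d)}
4. push(d,f)  →  {above(d), above(e), at(c,c), at(c,d), at(f,d), clear(c), inpos(c), inpos(d), near(d,f), near(e,d), near(f,f)}

bind(c); swap(d); push(e,d); push(d,f)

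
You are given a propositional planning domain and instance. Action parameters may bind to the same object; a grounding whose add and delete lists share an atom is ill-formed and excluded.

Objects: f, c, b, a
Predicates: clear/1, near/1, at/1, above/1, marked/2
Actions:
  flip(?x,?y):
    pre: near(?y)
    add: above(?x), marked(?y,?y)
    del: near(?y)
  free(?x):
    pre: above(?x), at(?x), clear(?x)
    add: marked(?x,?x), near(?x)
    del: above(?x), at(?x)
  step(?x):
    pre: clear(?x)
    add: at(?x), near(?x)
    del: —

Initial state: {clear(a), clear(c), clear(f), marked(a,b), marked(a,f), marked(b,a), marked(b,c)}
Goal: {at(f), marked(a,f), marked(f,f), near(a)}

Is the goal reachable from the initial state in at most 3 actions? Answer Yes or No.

1. step(f)  →  {at(f), clear(a), clear(c), clear(f), marked(a,b), marked(a,f), marked(b,a), marked(b,c), near(f)}
2. flip(f,f)  →  {above(f), at(f), clear(a), clear(c), clear(f), marked(a,b), marked(a,f), marked(b,a), marked(b,c), marked(f,f)}
3. step(a)  →  {above(f), at(a), at(f), clear(a), clear(c), clear(f), marked(a,b), marked(a,f), marked(b,a), marked(b,c), marked(f,f), near(a)}
optimal plan length = 3; 3 ≤ 3

Yes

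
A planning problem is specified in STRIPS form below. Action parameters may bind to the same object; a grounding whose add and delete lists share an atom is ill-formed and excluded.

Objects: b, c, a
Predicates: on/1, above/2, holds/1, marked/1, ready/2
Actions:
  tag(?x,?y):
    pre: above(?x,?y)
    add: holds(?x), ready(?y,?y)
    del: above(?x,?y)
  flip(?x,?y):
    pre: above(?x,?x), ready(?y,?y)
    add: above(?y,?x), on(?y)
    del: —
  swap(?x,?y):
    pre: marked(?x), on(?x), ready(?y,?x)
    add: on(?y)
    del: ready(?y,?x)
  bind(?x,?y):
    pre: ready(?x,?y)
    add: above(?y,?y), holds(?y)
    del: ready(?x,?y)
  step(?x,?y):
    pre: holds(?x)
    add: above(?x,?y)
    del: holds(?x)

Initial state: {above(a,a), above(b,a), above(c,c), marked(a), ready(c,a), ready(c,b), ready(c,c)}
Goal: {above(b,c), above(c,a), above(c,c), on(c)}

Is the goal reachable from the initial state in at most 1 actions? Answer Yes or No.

1. tag(b,a)  →  {above(a,a), above(c,c), holds(b), marked(a), ready(a,a), ready(c,a), ready(c,b), ready(c,c)}
2. flip(a,c)  →  {above(a,a), above(c,a), above(c,c), holds(b), marked(a), on(c), ready(a,a), ready(c,a), ready(c,b), ready(c,c)}
3. step(b,c)  →  {above(a,a), above(b,c), above(c,a), above(c,c), marked(a), on(c), ready(a,a), ready(c,a), ready(c,b), ready(c,c)}
optimal plan length = 3; 3 > 1

No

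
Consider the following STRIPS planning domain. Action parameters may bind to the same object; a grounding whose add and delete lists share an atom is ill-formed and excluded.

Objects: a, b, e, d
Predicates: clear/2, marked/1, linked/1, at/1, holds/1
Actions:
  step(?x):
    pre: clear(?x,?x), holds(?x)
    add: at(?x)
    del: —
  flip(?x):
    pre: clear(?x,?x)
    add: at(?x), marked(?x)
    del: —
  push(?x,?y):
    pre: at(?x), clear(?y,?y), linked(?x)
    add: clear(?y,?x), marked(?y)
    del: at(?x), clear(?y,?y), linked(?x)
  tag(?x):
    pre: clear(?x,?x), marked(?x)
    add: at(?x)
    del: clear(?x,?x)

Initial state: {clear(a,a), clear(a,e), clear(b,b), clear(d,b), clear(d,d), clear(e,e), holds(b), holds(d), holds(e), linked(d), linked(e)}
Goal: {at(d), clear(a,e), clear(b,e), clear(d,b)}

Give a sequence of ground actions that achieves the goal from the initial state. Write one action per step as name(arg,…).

step(e); step(d); push(e,b)

1. step(e)  →  {at(e), clear(a,a), clear(a,e), clear(b,b), clear(d,b), clear(d,d), clear(e,e), holds(b), holds(d), holds(e), linked(d), linked(e)}
2. step(d)  →  {at(d), at(e), clear(a,a), clear(a,e), clear(b,b), clear(d,b), clear(d,d), clear(e,e), holds(b), holds(d), holds(e), linked(d), linked(e)}
3. push(e,b)  →  {at(d), clear(a,a), clear(a,e), clear(b,e), clear(d,b), clear(d,d), clear(e,e), holds(b), holds(d), holds(e), linked(d), marked(b)}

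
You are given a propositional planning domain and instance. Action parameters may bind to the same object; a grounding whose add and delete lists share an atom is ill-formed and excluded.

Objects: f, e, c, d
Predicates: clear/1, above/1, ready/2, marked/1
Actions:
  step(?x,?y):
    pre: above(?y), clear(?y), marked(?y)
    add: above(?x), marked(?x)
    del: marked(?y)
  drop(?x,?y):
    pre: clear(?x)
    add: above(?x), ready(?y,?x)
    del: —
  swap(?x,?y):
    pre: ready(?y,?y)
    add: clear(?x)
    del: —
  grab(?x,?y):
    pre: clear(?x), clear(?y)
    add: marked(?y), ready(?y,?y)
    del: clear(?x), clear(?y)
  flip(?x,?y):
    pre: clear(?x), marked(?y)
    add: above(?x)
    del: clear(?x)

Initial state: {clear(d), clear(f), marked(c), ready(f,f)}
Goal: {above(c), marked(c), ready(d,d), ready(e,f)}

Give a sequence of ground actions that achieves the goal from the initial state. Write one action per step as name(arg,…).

1. drop(f,e)  →  {above(f), clear(d), clear(f), marked(c), ready(e,f), ready(f,f)}
2. drop(d,d)  →  {above(d), above(f), clear(d), clear(f), marked(c), ready(d,d), ready(e,f), ready(f,f)}
3. swap(c,f)  →  {above(d), above(f), clear(c), clear(d), clear(f), marked(c), ready(d,d), ready(e,f), ready(f,f)}
4. drop(c,f)  →  {above(c), above(d), above(f), clear(c), clear(d), clear(f), marked(c), ready(d,d), ready(e,f), ready(f,c), ready(f,f)}

drop(f,e); drop(d,d); swap(c,f); drop(c,f)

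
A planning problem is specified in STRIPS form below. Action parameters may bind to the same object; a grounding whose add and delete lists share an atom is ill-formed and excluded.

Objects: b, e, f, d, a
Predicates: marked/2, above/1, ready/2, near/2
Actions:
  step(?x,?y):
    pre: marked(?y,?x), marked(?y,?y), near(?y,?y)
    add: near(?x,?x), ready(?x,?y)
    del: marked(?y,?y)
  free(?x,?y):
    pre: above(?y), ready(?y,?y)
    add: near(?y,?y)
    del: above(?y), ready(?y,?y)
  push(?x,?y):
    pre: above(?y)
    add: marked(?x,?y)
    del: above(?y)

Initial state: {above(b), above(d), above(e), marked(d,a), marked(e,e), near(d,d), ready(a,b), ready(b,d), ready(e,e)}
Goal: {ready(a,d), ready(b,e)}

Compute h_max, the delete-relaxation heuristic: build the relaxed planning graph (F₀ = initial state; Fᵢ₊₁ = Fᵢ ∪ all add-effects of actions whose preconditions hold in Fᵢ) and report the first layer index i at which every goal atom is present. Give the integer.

F0 = init (9 atoms)
F1 = F0 ∪ {marked(a,b), marked(a,d), marked(a,e), marked(b,b), marked(b,d), marked(b,e), marked(d,b), marked(d,d), marked(d,e), marked(e,b), marked(e,d), marked(f,b), marked(f,d), marked(f,e), near(e,e)}  (24 atoms)
F2 = F1 ∪ {near(a,a), near(b,b), ready(a,d), ready(b,e), ready(d,d), ready(d,e), ready(e,d)}  (31 atoms)
goal ⊆ F2  ⇒  h_max = 2

2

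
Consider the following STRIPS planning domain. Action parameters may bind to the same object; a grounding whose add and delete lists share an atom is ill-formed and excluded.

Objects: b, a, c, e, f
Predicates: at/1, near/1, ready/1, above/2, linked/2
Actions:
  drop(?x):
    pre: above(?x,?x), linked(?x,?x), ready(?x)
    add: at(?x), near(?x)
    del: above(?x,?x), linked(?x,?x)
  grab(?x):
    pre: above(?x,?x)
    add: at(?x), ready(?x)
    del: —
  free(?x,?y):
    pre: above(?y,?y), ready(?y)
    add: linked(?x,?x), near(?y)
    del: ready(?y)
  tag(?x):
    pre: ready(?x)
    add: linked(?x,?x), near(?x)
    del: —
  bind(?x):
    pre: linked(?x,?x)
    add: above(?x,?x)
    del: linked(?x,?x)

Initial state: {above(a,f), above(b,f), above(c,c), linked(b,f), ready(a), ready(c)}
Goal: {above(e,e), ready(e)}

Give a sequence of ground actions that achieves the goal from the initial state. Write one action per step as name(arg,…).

1. free(e,c)  →  {above(a,f), above(b,f), above(c,c), linked(b,f), linked(e,e), near(c), ready(a)}
2. bind(e)  →  {above(a,f), above(b,f), above(c,c), above(e,e), linked(b,f), near(c), ready(a)}
3. grab(e)  →  {above(a,f), above(b,f), above(c,c), above(e,e), at(e), linked(b,f), near(c), ready(a), ready(e)}

free(e,c); bind(e); grab(e)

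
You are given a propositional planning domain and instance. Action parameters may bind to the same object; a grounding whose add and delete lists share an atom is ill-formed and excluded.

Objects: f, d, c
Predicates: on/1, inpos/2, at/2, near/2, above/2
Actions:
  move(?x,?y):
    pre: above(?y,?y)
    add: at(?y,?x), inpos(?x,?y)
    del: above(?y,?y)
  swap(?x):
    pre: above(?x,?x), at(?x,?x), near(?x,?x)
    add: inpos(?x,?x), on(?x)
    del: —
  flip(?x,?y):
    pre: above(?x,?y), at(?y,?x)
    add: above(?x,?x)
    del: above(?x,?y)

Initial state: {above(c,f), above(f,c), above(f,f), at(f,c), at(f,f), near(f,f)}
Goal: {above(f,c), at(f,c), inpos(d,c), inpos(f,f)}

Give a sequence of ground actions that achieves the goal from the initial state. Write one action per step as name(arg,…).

1. move(f,f)  →  {above(c,f), above(f,c), at(f,c), at(f,f), inpos(f,f), near(f,f)}
2. flip(c,f)  →  {above(c,c), above(f,c), at(f,c), at(f,f), inpos(f,f), near(f,f)}
3. move(d,c)  →  {above(f,c), at(c,d), at(f,c), at(f,f), inpos(d,c), inpos(f,f), near(f,f)}

move(f,f); flip(c,f); move(d,c)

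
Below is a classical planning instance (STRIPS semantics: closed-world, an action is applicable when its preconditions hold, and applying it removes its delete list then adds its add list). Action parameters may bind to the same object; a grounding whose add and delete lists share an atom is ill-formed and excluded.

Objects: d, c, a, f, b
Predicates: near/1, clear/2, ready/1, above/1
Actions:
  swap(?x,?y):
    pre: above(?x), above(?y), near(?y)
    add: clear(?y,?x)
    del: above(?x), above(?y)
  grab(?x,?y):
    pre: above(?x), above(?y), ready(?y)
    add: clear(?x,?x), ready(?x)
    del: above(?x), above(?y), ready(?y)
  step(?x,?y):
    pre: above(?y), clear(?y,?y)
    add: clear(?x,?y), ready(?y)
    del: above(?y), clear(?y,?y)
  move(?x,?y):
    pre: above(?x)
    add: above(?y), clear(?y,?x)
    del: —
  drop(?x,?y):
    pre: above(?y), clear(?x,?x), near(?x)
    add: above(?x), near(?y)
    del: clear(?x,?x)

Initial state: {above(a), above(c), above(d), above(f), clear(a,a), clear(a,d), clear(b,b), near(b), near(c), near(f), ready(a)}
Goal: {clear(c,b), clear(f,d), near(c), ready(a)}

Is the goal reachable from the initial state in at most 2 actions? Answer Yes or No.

1. swap(d,f)  →  {above(a), above(c), clear(a,a), clear(a,d), clear(b,b), clear(f,d), near(b), near(c), near(f), ready(a)}
2. move(c,b)  →  {above(a), above(b), above(c), clear(a,a), clear(a,d), clear(b,b), clear(b,c), clear(f,d), near(b), near(c), near(f), ready(a)}
3. swap(b,c)  →  {above(a), clear(a,a), clear(a,d), clear(b,b), clear(b,c), clear(c,b), clear(f,d), near(b), near(c), near(f), ready(a)}
optimal plan length = 3; 3 > 2

No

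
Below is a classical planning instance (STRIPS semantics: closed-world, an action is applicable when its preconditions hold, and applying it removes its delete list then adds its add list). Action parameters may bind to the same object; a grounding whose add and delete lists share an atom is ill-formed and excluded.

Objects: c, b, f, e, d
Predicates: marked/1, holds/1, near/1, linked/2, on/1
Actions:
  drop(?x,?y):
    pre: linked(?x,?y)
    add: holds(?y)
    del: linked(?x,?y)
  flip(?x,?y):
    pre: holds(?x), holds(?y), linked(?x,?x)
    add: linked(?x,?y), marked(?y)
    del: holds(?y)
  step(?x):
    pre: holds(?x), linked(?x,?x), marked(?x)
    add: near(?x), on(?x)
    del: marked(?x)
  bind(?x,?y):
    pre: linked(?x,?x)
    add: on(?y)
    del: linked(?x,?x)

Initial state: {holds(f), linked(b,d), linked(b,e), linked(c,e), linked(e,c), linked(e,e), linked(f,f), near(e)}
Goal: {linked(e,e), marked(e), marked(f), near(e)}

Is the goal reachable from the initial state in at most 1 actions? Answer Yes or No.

1. drop(c,e)  →  {holds(e), holds(f), linked(b,d), linked(b,e), linked(e,c), linked(e,e), linked(f,f), near(e)}
2. flip(f,f)  →  {holds(e), linked(b,d), linked(b,e), linked(e,c), linked(e,e), linked(f,f), marked(f), near(e)}
3. flip(e,e)  →  {linked(b,d), linked(b,e), linked(e,c), linked(e,e), linked(f,f), marked(e), marked(f), near(e)}
optimal plan length = 3; 3 > 1

No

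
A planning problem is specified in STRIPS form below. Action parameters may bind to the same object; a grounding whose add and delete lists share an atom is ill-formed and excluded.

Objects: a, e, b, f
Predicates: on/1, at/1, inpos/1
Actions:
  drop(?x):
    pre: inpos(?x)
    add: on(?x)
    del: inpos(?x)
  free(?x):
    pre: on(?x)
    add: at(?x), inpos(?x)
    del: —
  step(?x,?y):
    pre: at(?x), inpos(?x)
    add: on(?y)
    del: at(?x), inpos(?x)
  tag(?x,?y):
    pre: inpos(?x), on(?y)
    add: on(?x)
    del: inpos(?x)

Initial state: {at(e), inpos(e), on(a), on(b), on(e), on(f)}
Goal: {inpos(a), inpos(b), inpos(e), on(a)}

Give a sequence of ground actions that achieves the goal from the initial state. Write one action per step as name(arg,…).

1. free(a)  →  {at(a), at(e), inpos(a), inpos(e), on(a), on(b), on(e), on(f)}
2. free(b)  →  {at(a), at(b), at(e), inpos(a), inpos(b), inpos(e), on(a), on(b), on(e), on(f)}

free(a); free(b)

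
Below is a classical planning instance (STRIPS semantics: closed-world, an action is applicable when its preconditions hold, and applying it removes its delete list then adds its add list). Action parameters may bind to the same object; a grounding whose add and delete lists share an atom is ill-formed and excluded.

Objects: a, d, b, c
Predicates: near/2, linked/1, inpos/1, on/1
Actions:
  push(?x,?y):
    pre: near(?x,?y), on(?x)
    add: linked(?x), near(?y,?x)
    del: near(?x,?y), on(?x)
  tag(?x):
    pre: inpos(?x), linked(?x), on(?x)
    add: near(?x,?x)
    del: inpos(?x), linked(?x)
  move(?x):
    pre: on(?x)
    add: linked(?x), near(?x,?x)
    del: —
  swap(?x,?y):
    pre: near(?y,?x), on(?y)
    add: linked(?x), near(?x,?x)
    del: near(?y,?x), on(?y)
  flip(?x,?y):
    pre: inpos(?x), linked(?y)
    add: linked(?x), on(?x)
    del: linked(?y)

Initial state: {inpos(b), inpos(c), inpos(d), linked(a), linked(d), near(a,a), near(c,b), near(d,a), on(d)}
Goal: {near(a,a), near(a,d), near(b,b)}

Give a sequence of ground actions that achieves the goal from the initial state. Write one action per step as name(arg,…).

push(d,a); flip(b,a); tag(b)

1. push(d,a)  →  {inpos(b), inpos(c), inpos(d), linked(a), linked(d), near(a,a), near(a,d), near(c,b)}
2. flip(b,a)  →  {inpos(b), inpos(c), inpos(d), linked(b), linked(d), near(a,a), near(a,d), near(c,b), on(b)}
3. tag(b)  →  {inpos(c), inpos(d), linked(d), near(a,a), near(a,d), near(b,b), near(c,b), on(b)}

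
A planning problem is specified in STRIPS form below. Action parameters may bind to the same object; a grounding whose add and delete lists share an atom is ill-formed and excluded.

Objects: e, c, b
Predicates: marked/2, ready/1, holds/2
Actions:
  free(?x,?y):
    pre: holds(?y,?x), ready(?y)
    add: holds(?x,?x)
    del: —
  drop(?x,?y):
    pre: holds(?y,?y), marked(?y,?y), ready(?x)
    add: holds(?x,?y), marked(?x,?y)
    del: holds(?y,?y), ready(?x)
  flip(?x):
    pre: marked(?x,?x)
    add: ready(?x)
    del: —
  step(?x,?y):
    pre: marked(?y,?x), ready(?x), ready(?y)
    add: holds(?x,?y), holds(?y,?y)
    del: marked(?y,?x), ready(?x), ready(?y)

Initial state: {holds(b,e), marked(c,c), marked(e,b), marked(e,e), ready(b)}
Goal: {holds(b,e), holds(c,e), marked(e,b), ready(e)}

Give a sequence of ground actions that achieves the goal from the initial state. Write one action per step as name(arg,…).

free(e,b); flip(e); flip(c); drop(c,e)

1. free(e,b)  →  {holds(b,e), holds(e,e), marked(c,c), marked(e,b), marked(e,e), ready(b)}
2. flip(e)  →  {holds(b,e), holds(e,e), marked(c,c), marked(e,b), marked(e,e), ready(b), ready(e)}
3. flip(c)  →  {holds(b,e), holds(e,e), marked(c,c), marked(e,b), marked(e,e), ready(b), ready(c), ready(e)}
4. drop(c,e)  →  {holds(b,e), holds(c,e), marked(c,c), marked(c,e), marked(e,b), marked(e,e), ready(b), ready(e)}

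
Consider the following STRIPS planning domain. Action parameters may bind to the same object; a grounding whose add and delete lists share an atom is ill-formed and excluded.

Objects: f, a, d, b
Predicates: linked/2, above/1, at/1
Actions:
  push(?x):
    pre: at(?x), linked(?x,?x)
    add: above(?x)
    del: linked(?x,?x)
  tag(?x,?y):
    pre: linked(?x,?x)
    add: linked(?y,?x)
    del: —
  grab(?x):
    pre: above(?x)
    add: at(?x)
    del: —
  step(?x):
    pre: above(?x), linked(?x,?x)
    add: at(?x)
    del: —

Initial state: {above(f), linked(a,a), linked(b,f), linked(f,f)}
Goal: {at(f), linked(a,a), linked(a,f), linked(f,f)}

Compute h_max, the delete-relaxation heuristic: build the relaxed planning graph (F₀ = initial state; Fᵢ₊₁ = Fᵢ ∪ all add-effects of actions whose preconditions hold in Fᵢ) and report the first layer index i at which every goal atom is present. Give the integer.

F0 = init (4 atoms)
F1 = F0 ∪ {at(f), linked(a,f), linked(b,a), linked(d,a), linked(d,f), linked(f,a)}  (10 atoms)
goal ⊆ F1  ⇒  h_max = 1

1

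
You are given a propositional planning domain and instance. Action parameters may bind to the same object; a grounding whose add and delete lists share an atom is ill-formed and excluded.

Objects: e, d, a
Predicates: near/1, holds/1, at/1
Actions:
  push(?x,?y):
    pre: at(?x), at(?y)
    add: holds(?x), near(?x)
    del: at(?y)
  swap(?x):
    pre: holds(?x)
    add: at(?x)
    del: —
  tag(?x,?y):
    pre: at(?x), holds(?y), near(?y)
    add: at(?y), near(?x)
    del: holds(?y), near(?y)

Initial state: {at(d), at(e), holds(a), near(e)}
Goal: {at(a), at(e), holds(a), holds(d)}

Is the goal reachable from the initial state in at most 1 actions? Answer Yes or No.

No

1. push(d,d)  →  {at(e), holds(a), holds(d), near(d), near(e)}
2. swap(a)  →  {at(a), at(e), holds(a), holds(d), near(d), near(e)}
optimal plan length = 2; 2 > 1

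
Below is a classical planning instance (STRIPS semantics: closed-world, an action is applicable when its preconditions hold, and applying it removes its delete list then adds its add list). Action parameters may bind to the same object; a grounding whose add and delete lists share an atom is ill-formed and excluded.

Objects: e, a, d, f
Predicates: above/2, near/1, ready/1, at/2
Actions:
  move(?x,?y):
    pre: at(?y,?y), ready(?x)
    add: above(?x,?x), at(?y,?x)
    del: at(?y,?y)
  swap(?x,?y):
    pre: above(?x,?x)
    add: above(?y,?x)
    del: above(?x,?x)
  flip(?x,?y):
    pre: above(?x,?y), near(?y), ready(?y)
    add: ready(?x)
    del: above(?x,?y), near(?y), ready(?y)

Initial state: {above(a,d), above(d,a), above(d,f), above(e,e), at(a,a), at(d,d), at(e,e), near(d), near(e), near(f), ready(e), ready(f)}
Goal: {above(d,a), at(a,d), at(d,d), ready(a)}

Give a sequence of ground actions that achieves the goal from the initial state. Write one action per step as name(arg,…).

flip(d,f); move(d,a); flip(a,d)

1. flip(d,f)  →  {above(a,d), above(d,a), above(e,e), at(a,a), at(d,d), at(e,e), near(d), near(e), ready(d), ready(e)}
2. move(d,a)  →  {above(a,d), above(d,a), above(d,d), above(e,e), at(a,d), at(d,d), at(e,e), near(d), near(e), ready(d), ready(e)}
3. flip(a,d)  →  {above(d,a), above(d,d), above(e,e), at(a,d), at(d,d), at(e,e), near(e), ready(a), ready(e)}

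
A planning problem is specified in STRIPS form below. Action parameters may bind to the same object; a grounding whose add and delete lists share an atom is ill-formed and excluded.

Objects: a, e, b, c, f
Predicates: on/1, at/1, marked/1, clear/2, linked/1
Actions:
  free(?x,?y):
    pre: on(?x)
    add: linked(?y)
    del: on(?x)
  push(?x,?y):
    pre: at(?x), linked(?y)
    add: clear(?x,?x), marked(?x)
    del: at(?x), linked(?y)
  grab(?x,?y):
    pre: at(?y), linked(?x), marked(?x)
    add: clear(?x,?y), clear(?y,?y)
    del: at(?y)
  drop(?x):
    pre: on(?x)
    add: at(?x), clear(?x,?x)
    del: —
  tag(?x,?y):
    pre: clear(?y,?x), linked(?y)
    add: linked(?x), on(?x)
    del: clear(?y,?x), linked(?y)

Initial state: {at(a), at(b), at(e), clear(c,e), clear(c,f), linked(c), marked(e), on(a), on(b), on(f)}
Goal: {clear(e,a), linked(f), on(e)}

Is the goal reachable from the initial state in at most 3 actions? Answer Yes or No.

Yes

1. free(a,f)  →  {at(a), at(b), at(e), clear(c,e), clear(c,f), linked(c), linked(f), marked(e), on(b), on(f)}
2. tag(e,c)  →  {at(a), at(b), at(e), clear(c,f), linked(e), linked(f), marked(e), on(b), on(e), on(f)}
3. grab(e,a)  →  {at(b), at(e), clear(a,a), clear(c,f), clear(e,a), linked(e), linked(f), marked(e), on(b), on(e), on(f)}
optimal plan length = 3; 3 ≤ 3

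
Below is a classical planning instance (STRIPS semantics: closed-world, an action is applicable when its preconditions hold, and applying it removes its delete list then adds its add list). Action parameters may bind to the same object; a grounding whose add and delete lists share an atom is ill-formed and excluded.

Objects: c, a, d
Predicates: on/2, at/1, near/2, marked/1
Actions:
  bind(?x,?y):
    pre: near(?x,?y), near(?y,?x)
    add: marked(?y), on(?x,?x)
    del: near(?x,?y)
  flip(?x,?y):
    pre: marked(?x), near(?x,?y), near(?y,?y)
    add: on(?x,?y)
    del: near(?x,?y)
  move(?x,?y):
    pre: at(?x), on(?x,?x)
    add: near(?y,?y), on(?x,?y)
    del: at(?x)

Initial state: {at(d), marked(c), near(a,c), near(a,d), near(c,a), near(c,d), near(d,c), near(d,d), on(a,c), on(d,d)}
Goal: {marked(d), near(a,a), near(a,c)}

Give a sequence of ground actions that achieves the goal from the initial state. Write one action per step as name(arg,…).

bind(c,d); move(d,a)

1. bind(c,d)  →  {at(d), marked(c), marked(d), near(a,c), near(a,d), near(c,a), near(d,c), near(d,d), on(a,c), on(c,c), on(d,d)}
2. move(d,a)  →  {marked(c), marked(d), near(a,a), near(a,c), near(a,d), near(c,a), near(d,c), near(d,d), on(a,c), on(c,c), on(d,a), on(d,d)}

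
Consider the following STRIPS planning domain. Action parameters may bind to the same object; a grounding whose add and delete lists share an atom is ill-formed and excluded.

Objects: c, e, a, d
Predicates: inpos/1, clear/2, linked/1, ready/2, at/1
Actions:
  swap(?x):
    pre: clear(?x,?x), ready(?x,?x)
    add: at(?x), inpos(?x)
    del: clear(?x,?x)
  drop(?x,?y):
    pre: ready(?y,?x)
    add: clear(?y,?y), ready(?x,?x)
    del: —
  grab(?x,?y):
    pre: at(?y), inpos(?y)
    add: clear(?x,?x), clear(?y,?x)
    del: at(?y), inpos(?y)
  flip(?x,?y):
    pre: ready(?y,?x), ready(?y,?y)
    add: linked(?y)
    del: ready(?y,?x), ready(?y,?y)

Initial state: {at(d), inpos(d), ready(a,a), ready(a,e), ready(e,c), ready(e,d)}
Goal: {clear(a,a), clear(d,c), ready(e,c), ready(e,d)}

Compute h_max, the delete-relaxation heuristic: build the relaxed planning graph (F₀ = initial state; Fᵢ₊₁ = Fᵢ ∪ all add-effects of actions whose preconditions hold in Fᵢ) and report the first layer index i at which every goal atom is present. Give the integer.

F0 = init (6 atoms)
F1 = F0 ∪ {clear(a,a), clear(c,c), clear(d,a), clear(d,c), clear(d,d), clear(d,e), clear(e,e), linked(a), ready(c,c), ready(d,d), ready(e,e)}  (17 atoms)
goal ⊆ F1  ⇒  h_max = 1

1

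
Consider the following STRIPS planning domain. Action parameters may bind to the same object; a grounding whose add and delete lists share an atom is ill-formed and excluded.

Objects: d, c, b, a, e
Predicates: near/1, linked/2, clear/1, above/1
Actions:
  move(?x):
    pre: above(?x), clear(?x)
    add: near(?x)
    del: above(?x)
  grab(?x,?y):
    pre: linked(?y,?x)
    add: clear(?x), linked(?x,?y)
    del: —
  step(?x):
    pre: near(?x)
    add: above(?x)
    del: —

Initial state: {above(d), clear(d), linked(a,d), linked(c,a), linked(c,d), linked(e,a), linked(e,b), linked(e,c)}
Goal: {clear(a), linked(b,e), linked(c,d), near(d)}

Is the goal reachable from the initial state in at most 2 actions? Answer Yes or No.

1. move(d)  →  {clear(d), linked(a,d), linked(c,a), linked(c,d), linked(e,a), linked(e,b), linked(e,c), near(d)}
2. grab(b,e)  →  {clear(b), clear(d), linked(a,d), linked(b,e), linked(c,a), linked(c,d), linked(e,a), linked(e,b), linked(e,c), near(d)}
3. grab(a,c)  →  {clear(a), clear(b), clear(d), linked(a,c), linked(a,d), linked(b,e), linked(c,a), linked(c,d), linked(e,a), linked(e,b), linked(e,c), near(d)}
optimal plan length = 3; 3 > 2

No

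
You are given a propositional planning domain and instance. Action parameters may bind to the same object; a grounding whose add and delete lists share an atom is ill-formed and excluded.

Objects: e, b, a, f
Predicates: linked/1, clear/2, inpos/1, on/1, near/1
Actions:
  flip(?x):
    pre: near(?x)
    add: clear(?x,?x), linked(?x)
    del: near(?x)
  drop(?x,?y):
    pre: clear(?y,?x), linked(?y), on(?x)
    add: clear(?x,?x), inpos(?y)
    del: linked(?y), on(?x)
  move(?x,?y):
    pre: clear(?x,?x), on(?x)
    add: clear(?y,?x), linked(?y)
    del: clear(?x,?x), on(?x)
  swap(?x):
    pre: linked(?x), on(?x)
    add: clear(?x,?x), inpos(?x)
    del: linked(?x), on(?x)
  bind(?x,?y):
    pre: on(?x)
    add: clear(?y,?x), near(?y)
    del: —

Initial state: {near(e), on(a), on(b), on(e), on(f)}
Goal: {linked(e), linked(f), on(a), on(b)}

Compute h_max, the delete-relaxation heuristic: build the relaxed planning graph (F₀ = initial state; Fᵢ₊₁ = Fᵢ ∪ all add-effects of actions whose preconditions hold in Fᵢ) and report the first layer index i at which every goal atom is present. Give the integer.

F0 = init (5 atoms)
F1 = F0 ∪ {clear(a,a), clear(a,b), clear(a,e), clear(a,f), clear(b,a), clear(b,b), clear(b,e), clear(b,f), clear(e,a), clear(e,b), clear(e,e), clear(e,f), clear(f,a), clear(f,b), clear(f,e), clear(f,f), linked(e), near(a), near(b), near(f)}  (25 atoms)
F2 = F1 ∪ {inpos(e), linked(a), linked(b), linked(f)}  (29 atoms)
goal ⊆ F2  ⇒  h_max = 2

2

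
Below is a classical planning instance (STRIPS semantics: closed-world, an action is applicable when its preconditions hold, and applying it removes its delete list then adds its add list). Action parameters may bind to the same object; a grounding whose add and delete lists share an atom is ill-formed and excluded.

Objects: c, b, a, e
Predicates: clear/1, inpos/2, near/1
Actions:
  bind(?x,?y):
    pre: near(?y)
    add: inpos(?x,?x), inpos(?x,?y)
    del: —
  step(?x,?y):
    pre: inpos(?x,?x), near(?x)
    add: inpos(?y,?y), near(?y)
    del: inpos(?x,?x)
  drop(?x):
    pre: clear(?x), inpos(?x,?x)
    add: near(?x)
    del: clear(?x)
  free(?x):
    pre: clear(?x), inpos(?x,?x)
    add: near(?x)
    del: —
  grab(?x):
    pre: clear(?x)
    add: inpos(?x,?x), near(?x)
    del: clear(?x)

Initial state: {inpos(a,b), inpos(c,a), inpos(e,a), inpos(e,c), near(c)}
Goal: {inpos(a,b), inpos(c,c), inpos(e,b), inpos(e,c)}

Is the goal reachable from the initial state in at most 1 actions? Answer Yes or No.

No

1. bind(c,c)  →  {inpos(a,b), inpos(c,a), inpos(c,c), inpos(e,a), inpos(e,c), near(c)}
2. step(c,b)  →  {inpos(a,b), inpos(b,b), inpos(c,a), inpos(e,a), inpos(e,c), near(b), near(c)}
3. bind(c,c)  →  {inpos(a,b), inpos(b,b), inpos(c,a), inpos(c,c), inpos(e,a), inpos(e,c), near(b), near(c)}
4. bind(e,b)  →  {inpos(a,b), inpos(b,b), inpos(c,a), inpos(c,c), inpos(e,a), inpos(e,b), inpos(e,c), inpos(e,e), near(b), near(c)}
optimal plan length = 4; 4 > 1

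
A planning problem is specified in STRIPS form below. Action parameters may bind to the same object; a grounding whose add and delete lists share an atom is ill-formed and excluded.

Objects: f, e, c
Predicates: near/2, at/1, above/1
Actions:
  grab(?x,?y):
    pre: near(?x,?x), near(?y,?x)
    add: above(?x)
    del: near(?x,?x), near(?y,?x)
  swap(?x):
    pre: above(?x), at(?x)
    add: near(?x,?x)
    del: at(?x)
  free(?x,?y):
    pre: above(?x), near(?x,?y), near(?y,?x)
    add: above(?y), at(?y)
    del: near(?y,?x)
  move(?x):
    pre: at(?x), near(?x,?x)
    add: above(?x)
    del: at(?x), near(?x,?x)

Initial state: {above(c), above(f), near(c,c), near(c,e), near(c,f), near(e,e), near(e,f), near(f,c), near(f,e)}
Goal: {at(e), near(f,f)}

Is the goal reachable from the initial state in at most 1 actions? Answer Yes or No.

1. free(f,e)  →  {above(c), above(e), above(f), at(e), near(c,c), near(c,e), near(c,f), near(e,e), near(f,c), near(f,e)}
2. free(c,f)  →  {above(c), above(e), above(f), at(e), at(f), near(c,c), near(c,e), near(c,f), near(e,e), near(f,e)}
3. swap(f)  →  {above(c), above(e), above(f), at(e), near(c,c), near(c,e), near(c,f), near(e,e), near(f,e), near(f,f)}
optimal plan length = 3; 3 > 1

No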